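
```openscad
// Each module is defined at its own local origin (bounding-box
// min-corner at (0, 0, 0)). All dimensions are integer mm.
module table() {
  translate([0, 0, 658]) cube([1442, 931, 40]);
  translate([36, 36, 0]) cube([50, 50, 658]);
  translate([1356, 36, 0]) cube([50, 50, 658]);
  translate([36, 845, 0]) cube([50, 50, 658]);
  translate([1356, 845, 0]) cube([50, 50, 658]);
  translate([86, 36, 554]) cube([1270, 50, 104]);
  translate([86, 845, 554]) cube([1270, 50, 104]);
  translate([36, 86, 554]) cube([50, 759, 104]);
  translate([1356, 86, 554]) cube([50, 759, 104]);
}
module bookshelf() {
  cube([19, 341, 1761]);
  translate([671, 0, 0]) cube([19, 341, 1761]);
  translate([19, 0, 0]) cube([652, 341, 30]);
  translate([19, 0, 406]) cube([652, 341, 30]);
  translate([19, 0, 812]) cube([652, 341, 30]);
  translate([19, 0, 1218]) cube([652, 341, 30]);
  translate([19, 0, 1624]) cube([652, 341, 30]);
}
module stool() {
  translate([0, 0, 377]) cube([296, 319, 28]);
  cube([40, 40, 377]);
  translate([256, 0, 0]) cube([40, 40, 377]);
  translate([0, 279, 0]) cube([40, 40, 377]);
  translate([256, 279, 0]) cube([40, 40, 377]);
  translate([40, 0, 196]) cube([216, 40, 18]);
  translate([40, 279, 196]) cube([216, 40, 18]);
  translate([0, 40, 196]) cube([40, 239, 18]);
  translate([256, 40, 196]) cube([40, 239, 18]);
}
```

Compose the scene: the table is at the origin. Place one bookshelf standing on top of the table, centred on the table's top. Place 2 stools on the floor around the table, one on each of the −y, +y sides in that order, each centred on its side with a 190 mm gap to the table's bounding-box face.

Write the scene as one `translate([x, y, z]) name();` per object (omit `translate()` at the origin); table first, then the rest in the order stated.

table();
translate([376, 295, 698]) bookshelf();
translate([573, -509, 0]) stool();
translate([573, 1121, 0]) stool();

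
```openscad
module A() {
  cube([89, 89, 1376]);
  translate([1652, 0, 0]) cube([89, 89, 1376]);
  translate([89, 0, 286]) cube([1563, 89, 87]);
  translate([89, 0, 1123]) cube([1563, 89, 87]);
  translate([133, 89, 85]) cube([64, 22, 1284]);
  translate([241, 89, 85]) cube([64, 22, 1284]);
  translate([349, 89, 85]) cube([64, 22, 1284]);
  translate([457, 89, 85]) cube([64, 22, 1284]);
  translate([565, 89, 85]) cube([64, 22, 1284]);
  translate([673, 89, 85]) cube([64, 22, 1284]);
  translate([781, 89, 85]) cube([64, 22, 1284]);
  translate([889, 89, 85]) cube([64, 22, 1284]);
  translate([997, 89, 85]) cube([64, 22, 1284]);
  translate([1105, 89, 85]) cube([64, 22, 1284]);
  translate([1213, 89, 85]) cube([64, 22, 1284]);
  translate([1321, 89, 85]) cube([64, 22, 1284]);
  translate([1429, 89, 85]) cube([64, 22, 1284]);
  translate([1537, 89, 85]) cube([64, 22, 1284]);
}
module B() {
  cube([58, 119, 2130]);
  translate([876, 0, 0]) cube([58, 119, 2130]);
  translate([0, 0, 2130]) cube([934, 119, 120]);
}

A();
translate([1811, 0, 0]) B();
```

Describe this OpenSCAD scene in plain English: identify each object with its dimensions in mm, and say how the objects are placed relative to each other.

A is a fence section. Two 89×89 mm posts, 1376 mm tall, stand on the floor with a clear span of 1563 mm between their inner faces. Two horizontal rails of 89×87 mm section span the gap between the posts with their undersides at z = 286 mm and z = 1123 mm, flush with the posts' −y face. 14 pickets, each 64 mm wide, 22 mm thick and 1284 mm tall, are fixed to the +y face of the rails with their bottoms at z = 85 mm, evenly spaced across the span with equal gaps (rounded down to the nearest mm) at the −x end and between each pair — any rounding remainder accumulates at the +x end.

B is a rectangular door frame: two vertical jambs of 58×119 mm section, 2130 mm tall, with a clear opening 818 mm wide between their inner faces. A header 120 mm tall and 119 mm deep lies on top of the jambs and spans the full outside width.

The door frame is on the floor beside the fence section on its +x side.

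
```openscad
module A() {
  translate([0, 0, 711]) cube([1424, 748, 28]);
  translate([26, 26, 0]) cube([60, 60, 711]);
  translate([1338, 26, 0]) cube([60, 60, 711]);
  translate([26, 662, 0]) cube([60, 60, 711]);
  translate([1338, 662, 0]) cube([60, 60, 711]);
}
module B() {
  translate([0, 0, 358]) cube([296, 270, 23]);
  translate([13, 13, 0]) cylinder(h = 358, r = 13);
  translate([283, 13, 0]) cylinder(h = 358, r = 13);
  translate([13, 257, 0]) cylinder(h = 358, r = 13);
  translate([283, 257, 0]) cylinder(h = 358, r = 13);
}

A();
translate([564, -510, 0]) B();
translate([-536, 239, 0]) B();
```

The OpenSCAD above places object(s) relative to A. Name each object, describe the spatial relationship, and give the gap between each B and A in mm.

A is a table. B is a stool. Two stools sit around the table at the −y, −x sides. The gap between each stool and the table is 240 mm.

Each stool's nearest face is 240 mm from the table's bounding box.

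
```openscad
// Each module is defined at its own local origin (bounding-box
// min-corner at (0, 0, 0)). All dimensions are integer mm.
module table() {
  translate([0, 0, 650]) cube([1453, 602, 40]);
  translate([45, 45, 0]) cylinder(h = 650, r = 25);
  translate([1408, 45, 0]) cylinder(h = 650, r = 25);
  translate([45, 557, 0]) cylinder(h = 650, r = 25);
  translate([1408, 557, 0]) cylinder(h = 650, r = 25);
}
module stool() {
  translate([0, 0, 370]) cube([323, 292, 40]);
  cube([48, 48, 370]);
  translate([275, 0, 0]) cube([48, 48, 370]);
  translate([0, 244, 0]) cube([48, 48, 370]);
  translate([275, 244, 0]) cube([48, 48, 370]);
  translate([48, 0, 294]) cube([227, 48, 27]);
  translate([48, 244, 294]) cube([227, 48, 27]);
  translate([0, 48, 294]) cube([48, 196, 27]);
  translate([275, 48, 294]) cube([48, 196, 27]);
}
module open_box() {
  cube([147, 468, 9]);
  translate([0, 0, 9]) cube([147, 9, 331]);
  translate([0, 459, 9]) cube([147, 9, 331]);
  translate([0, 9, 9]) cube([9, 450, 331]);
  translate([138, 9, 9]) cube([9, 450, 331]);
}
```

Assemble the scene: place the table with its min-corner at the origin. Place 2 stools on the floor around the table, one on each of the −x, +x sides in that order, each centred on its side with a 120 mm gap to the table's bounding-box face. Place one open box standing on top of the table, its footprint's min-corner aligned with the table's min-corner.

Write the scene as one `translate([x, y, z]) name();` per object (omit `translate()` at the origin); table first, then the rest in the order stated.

table();
translate([-443, 155, 0]) stool();
translate([1573, 155, 0]) stool();
translate([0, 0, 690]) open_box();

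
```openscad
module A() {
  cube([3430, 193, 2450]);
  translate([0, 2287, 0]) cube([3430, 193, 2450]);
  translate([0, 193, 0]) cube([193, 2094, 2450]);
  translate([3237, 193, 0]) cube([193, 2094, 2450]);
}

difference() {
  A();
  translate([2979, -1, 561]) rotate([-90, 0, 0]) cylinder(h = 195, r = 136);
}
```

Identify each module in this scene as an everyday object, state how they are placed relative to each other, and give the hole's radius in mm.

The subtracted cylinder has r = 136 mm.

A is a house frame. The house frame has a circular hole through its front wall. The hole's radius is 136 mm.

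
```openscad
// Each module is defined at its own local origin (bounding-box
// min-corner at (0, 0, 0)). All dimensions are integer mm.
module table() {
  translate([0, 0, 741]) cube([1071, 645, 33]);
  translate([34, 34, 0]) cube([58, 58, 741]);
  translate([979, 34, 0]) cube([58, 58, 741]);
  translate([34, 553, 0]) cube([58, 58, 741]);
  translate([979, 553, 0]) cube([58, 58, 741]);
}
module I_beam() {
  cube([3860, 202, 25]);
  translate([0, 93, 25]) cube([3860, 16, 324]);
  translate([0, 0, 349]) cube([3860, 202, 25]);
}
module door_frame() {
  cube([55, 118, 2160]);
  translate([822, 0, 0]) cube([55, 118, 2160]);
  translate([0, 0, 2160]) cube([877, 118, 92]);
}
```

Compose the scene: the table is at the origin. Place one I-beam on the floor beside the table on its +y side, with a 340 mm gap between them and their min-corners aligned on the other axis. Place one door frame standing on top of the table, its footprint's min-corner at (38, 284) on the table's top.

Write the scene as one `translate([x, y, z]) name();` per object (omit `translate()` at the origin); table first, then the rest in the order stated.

table();
translate([0, 985, 0]) I_beam();
translate([38, 284, 774]) door_frame();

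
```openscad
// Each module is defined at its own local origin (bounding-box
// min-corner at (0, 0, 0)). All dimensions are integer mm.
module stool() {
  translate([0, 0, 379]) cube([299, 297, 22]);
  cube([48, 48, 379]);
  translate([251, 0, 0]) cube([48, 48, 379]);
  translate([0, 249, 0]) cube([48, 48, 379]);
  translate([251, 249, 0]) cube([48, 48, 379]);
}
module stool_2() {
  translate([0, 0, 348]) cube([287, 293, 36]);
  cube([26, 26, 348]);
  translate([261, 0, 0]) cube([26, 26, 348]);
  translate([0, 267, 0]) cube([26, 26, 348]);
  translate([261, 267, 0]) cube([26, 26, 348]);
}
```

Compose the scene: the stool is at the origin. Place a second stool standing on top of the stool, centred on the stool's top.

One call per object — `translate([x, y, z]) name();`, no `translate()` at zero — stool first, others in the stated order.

stool();
translate([6, 2, 401]) stool_2();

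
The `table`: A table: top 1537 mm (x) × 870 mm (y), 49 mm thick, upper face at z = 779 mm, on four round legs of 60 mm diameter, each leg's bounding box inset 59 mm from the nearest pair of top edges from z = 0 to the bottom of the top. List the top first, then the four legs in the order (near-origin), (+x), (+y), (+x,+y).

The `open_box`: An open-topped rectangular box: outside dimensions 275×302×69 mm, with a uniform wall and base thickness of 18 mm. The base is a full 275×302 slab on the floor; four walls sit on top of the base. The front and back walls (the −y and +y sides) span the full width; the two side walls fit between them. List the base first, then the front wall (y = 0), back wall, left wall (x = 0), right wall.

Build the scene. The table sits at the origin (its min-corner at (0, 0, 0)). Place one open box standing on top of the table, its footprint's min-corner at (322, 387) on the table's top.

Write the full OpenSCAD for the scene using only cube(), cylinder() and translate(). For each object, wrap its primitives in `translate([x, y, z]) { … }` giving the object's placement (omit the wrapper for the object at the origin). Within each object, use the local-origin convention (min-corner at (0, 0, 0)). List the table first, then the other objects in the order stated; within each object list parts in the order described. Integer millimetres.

translate([0, 0, 730]) cube([1537, 870, 49]);
translate([89, 89, 0]) cylinder(h = 730, r = 30);
translate([1448, 89, 0]) cylinder(h = 730, r = 30);
translate([89, 781, 0]) cylinder(h = 730, r = 30);
translate([1448, 781, 0]) cylinder(h = 730, r = 30);
translate([322, 387, 779]) {
  cube([275, 302, 18]);
  translate([0, 0, 18]) cube([275, 18, 51]);
  translate([0, 284, 18]) cube([275, 18, 51]);
  translate([0, 18, 18]) cube([18, 266, 51]);
  translate([257, 18, 18]) cube([18, 266, 51]);
}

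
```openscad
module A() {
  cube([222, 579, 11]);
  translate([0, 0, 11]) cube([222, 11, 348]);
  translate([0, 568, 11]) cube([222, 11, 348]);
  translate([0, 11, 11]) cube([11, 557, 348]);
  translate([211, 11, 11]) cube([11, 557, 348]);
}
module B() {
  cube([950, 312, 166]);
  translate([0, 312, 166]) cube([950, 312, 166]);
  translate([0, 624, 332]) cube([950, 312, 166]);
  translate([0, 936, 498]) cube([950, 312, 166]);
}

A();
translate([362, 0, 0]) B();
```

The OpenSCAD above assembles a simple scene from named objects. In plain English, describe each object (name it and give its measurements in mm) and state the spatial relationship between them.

A is an open storage box with external size 222×579×359 mm and wall thickness 11 mm (the base is also 11 mm thick). The base covers the whole footprint; the four walls stand on the base, with the y-facing walls full-width and the x-facing walls fitting between their inner faces.

B is a straight staircase of 4 solid steps. Each step is 950 mm wide (x), 312 mm deep (y, the going) and 166 mm tall (the rise). The first step rests on the floor; each subsequent step sits one going further in +y and one rise higher in +z, directly behind and above the previous step with no overlap.

The staircase is on the floor beside the open box on its +x side.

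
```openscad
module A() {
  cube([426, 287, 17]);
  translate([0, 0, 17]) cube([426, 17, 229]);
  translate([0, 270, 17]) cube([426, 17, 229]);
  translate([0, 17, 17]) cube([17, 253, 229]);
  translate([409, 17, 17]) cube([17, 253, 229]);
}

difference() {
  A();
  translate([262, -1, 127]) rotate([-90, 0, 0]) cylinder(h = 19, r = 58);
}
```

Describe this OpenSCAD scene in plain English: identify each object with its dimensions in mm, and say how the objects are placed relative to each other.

A is an open storage box with external size 426×287×246 mm and wall thickness 17 mm (the base is also 17 mm thick). The base covers the whole footprint; the four walls stand on the base, with the y-facing walls full-width and the x-facing walls fitting between their inner faces.

The open box has a circular hole of radius 58 mm through its front wall, centred at (x = 262, z = 127).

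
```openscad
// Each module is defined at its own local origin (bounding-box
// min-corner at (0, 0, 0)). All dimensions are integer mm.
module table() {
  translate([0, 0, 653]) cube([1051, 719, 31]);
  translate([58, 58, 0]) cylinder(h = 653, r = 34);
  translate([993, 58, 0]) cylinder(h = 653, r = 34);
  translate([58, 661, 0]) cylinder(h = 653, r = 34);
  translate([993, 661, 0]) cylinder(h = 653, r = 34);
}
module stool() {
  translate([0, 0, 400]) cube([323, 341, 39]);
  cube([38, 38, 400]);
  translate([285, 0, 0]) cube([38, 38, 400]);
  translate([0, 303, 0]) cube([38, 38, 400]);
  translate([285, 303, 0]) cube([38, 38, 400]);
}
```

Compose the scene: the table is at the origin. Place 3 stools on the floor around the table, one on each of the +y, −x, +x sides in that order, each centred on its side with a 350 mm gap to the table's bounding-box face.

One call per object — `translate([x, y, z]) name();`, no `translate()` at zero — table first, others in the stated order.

table();
translate([364, 1069, 0]) stool();
translate([-673, 189, 0]) stool();
translate([1401, 189, 0]) stool();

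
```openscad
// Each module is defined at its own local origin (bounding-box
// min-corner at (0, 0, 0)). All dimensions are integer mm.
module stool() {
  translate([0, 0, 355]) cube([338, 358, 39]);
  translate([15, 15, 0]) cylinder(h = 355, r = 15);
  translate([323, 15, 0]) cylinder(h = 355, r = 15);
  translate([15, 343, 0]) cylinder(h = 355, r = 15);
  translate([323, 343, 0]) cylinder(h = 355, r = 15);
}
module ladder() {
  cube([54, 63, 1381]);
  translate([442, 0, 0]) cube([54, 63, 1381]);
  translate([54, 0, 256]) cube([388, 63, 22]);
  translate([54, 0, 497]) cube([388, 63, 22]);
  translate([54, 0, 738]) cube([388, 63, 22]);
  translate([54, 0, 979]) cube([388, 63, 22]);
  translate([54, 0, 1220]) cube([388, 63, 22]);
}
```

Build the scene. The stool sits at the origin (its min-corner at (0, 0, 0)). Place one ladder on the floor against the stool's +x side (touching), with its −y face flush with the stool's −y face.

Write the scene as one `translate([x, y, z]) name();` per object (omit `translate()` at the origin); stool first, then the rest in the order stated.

stool();
translate([338, 0, 0]) ladder();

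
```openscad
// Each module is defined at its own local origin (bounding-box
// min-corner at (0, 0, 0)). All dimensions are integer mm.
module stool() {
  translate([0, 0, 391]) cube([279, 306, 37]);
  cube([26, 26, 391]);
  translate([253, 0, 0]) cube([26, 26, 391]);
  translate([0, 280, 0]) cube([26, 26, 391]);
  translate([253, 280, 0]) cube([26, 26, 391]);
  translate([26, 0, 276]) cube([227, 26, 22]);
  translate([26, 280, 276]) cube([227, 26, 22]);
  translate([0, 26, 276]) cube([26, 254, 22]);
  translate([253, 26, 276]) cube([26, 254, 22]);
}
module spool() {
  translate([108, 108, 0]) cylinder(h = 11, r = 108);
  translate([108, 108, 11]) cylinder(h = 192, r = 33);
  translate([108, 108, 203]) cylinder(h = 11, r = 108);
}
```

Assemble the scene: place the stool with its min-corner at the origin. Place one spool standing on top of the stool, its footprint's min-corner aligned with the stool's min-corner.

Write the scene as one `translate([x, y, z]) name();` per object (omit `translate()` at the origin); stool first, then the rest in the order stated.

stool();
translate([0, 0, 428]) spool();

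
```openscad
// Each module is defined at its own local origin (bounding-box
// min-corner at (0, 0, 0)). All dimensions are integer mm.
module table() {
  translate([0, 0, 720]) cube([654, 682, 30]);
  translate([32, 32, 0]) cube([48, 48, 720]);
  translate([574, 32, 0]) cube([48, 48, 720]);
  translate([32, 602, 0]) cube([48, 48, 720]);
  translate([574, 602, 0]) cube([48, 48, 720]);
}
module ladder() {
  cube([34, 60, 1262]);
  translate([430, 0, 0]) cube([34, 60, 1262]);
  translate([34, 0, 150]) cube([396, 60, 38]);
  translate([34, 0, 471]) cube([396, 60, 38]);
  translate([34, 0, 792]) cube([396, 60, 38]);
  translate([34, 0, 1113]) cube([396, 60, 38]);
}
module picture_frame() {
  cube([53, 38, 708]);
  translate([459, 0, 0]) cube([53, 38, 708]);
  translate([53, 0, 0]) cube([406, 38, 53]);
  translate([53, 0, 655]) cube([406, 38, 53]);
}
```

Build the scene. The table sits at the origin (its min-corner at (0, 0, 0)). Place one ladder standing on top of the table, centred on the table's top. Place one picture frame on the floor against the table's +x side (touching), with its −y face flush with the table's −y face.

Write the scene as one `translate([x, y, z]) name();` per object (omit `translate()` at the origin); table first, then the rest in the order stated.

table();
translate([95, 311, 750]) ladder();
translate([654, 0, 0]) picture_frame();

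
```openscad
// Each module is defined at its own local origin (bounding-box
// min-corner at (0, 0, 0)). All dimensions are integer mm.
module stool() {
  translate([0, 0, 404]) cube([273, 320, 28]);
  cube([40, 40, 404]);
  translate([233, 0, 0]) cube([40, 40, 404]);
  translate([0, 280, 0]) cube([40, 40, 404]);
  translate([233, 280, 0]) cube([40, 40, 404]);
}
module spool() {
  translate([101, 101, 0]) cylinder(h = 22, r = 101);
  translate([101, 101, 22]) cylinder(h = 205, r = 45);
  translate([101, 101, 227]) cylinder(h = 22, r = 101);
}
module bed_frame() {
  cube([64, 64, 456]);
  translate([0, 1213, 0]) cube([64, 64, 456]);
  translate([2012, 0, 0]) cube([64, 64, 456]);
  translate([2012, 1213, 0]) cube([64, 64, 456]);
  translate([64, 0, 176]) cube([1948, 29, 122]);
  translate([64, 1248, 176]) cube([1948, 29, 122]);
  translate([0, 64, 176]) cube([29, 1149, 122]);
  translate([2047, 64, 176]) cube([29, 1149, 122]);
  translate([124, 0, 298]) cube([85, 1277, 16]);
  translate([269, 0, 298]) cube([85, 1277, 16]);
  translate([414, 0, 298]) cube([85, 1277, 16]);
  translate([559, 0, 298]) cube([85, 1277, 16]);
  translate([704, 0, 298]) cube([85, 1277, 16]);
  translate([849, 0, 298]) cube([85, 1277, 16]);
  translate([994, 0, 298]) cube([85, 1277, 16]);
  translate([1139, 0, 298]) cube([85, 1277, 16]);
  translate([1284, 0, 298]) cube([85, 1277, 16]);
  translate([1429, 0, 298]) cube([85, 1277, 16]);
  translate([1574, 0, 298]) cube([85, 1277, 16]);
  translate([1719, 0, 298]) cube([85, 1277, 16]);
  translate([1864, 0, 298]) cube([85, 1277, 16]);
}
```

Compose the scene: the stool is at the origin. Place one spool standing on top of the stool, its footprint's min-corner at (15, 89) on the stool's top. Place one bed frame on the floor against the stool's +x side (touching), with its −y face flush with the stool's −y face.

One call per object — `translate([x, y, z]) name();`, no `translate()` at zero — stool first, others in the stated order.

stool();
translate([15, 89, 432]) spool();
translate([273, 0, 0]) bed_frame();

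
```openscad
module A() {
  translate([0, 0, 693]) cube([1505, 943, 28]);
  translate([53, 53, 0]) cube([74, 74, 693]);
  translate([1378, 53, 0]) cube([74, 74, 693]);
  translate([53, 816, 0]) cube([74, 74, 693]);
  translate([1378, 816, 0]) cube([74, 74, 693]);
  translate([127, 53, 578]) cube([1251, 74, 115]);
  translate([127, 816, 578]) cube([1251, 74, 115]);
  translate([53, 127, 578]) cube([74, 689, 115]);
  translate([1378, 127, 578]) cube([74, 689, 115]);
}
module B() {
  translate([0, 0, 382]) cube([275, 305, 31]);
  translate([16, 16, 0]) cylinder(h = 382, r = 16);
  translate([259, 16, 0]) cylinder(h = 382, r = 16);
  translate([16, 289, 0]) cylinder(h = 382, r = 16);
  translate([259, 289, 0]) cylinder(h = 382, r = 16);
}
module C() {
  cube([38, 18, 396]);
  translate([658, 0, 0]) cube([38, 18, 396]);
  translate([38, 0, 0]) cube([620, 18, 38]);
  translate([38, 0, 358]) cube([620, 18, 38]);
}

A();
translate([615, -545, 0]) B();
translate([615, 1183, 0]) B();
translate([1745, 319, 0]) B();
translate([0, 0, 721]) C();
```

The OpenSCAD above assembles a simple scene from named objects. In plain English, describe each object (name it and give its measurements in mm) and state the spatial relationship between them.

A is a table: top 1505 mm (x) × 943 mm (y), 28 mm thick, upper face at z = 721 mm, on four 74×74 mm square legs, each inset 53 mm from the nearest pair of top edges, running from z = 0 to the bottom of the top. Four apron rails, 74 mm thick and 115 mm tall, run between adjacent legs with their top edges flush with the underside of the top and their outer faces flush with the legs' outer faces.

B is a simple wooden stool: a rectangular seat 275 mm (x) by 305 mm (y), 31 mm thick, top face at z = 413 mm, on four round legs, each 32 mm in diameter. The legs rest on z = 0, each leg's axis is inset half a diameter from the nearest pair of seat edges (so the leg's bounding box is flush with the corner).

C is a picture frame with a 620×320 mm rectangular opening (x by z) and a uniform 38 mm border on every side. Frame depth is 18 mm along y. It is built from two vertical stiles running the full outside height and two horizontal rails spanning the gap between the stiles.

Three stools sit around the table at the −y, +y, +x sides. The picture frame is on top of the table.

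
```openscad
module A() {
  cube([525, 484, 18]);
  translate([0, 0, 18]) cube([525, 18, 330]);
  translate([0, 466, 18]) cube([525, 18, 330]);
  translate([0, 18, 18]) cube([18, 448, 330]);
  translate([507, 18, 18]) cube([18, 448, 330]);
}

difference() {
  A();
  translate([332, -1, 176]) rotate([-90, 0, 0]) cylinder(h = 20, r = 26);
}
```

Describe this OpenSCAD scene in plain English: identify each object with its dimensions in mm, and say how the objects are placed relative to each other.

A is an open storage box with external size 525×484×348 mm and wall thickness 18 mm (the base is also 18 mm thick). The base covers the whole footprint; the four walls stand on the base, with the y-facing walls full-width and the x-facing walls fitting between their inner faces.

The open box has a circular hole of radius 26 mm through its front wall, centred at (x = 332, z = 176).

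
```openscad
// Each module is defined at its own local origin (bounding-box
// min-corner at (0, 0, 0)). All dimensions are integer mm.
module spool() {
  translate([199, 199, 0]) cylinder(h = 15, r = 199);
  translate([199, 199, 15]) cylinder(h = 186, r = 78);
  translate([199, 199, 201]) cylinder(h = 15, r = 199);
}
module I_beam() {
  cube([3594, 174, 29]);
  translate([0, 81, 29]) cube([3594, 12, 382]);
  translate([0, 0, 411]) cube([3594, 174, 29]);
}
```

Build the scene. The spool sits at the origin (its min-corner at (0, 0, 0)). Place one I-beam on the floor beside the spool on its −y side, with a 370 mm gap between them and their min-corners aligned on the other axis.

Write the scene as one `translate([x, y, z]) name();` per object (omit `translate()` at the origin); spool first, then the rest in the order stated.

spool();
translate([0, -544, 0]) I_beam();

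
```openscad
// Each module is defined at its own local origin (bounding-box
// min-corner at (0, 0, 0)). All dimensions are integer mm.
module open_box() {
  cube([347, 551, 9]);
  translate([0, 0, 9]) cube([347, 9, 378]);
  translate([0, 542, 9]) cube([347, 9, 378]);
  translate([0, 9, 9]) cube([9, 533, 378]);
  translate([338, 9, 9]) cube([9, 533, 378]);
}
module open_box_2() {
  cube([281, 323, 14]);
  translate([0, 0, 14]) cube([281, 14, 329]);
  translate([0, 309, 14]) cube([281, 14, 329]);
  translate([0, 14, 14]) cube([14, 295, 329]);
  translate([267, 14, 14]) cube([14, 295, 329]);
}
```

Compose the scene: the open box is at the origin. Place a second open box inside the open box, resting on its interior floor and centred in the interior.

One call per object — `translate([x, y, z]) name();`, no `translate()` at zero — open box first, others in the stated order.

open_box();
translate([33, 114, 9]) open_box_2();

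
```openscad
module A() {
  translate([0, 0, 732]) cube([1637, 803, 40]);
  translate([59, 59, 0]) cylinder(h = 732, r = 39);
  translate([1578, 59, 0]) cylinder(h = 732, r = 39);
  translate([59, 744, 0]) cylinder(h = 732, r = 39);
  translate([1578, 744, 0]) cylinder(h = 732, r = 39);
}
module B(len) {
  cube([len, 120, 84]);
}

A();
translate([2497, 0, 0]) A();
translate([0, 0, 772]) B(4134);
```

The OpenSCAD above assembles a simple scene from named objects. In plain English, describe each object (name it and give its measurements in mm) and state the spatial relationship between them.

A is a table with a 1637×803 mm rectangular top, 40 mm thick, top surface at z = 772 mm, supported by four round legs of 78 mm diameter, each leg's bounding box inset 20 mm from the nearest pair of top edges, running from the floor.

B is a rectangular beam 4134 mm long (x), 120 mm deep (y), 84 mm thick (z).

The beam spans the tops of two tables placed 860 mm apart, resting at z = 772 mm.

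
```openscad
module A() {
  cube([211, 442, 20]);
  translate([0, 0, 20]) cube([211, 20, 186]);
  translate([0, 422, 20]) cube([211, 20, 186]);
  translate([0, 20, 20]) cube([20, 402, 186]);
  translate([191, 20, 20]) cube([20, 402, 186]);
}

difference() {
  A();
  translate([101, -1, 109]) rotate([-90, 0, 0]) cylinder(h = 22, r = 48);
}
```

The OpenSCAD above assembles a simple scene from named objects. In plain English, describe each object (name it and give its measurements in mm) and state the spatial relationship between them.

A is an open-topped rectangular box: outside dimensions 211×442×206 mm, with a uniform wall and base thickness of 20 mm. The base is a full 211×442 slab on the floor; four walls sit on top of the base. The front and back walls (the −y and +y sides) span the full width; the two side walls fit between them.

The open box has a circular hole of radius 48 mm through its front wall, centred at (x = 101, z = 109).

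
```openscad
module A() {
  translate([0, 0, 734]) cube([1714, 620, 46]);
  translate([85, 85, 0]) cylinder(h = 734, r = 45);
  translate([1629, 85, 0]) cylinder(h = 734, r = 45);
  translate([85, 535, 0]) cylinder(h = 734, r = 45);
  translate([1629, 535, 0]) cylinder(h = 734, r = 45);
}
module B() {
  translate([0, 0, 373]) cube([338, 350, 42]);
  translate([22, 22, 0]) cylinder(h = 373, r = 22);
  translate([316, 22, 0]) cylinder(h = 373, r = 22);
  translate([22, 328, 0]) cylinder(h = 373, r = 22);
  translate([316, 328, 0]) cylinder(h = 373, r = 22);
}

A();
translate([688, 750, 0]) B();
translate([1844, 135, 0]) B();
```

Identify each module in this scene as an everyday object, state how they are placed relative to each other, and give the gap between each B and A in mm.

A is a table. B is a stool. Two stools sit around the table at the +y, +x sides. The gap between each stool and the table is 130 mm.

Each stool's nearest face is 130 mm from the table's bounding box.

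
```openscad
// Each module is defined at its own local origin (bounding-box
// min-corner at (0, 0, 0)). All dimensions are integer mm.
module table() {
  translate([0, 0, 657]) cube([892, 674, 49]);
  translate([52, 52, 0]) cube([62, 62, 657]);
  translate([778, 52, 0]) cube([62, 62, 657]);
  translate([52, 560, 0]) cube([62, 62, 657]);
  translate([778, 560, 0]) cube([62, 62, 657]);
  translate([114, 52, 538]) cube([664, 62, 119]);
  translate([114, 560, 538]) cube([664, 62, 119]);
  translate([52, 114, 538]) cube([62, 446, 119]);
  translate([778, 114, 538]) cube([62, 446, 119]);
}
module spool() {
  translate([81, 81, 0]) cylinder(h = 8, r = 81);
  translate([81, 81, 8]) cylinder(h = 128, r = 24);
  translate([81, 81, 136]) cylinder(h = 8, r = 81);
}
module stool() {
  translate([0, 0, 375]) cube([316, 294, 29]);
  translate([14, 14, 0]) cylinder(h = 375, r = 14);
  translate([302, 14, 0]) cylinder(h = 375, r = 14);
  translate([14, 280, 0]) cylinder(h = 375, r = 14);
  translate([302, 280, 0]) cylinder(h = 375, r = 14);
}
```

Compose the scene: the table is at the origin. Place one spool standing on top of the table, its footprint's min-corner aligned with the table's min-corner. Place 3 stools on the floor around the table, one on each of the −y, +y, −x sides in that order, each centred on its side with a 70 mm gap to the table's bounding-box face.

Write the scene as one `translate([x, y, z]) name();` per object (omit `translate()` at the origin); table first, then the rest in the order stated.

table();
translate([0, 0, 706]) spool();
translate([288, -364, 0]) stool();
translate([288, 744, 0]) stool();
translate([-386, 190, 0]) stool();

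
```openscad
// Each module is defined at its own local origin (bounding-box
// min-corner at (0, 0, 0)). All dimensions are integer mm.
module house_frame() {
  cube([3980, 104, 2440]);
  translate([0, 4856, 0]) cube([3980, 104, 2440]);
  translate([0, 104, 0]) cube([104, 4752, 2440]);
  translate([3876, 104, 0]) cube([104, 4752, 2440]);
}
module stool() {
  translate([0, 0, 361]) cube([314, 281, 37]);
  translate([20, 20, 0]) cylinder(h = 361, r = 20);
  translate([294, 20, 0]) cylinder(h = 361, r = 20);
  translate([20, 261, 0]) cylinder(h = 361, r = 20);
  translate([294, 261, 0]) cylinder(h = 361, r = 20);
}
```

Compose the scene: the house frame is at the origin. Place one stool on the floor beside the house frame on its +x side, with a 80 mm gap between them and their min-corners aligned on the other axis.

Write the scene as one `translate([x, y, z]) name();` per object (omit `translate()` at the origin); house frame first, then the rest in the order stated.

house_frame();
translate([4060, 0, 0]) stool();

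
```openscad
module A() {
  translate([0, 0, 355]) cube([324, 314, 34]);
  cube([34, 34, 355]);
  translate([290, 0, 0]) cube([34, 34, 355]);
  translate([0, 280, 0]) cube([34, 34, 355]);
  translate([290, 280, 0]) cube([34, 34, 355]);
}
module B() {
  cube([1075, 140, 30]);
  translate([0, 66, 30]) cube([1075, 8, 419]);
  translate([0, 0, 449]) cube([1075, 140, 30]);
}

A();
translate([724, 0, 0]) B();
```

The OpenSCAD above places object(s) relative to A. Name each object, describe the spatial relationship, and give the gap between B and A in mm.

The I-beam's nearest face is 400 mm from the stool's +x face.

A is a stool. B is an I-beam. The I-beam is on the floor beside the stool on its +x side. The gap between the I-beam and the stool is 400 mm.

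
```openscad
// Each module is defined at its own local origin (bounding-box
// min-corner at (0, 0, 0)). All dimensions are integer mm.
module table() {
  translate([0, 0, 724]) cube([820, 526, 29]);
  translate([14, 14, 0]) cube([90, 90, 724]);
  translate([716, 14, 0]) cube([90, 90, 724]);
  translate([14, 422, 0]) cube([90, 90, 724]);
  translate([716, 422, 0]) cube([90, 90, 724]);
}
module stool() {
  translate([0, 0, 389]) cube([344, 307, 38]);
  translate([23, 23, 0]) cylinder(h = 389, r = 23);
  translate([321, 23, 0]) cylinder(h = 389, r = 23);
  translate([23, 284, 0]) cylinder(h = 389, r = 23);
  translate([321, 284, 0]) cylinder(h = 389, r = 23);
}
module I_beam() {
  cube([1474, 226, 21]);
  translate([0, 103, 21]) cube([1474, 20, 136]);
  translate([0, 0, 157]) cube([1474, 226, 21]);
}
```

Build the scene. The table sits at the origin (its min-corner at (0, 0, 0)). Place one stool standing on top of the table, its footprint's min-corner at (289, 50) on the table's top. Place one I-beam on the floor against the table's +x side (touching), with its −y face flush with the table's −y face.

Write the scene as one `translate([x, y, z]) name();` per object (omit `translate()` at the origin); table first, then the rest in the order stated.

table();
translate([289, 50, 753]) stool();
translate([820, 0, 0]) I_beam();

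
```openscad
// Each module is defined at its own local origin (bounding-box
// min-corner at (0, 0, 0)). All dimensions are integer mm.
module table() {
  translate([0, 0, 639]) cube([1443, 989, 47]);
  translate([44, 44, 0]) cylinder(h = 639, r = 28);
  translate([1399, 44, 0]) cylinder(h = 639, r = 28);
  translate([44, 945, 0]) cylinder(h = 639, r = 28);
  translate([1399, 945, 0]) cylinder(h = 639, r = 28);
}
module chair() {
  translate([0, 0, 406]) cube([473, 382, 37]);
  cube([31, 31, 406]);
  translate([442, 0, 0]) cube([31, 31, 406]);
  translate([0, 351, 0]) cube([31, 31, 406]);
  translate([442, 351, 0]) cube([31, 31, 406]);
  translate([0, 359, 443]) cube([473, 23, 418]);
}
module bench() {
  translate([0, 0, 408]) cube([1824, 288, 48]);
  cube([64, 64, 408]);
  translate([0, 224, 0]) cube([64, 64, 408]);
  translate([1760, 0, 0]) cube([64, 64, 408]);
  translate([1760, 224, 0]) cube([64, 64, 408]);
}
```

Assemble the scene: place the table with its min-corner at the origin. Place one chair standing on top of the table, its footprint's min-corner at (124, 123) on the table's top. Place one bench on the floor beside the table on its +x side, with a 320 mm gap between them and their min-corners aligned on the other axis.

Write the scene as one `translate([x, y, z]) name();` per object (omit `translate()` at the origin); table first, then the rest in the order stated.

table();
translate([124, 123, 686]) chair();
translate([1763, 0, 0]) bench();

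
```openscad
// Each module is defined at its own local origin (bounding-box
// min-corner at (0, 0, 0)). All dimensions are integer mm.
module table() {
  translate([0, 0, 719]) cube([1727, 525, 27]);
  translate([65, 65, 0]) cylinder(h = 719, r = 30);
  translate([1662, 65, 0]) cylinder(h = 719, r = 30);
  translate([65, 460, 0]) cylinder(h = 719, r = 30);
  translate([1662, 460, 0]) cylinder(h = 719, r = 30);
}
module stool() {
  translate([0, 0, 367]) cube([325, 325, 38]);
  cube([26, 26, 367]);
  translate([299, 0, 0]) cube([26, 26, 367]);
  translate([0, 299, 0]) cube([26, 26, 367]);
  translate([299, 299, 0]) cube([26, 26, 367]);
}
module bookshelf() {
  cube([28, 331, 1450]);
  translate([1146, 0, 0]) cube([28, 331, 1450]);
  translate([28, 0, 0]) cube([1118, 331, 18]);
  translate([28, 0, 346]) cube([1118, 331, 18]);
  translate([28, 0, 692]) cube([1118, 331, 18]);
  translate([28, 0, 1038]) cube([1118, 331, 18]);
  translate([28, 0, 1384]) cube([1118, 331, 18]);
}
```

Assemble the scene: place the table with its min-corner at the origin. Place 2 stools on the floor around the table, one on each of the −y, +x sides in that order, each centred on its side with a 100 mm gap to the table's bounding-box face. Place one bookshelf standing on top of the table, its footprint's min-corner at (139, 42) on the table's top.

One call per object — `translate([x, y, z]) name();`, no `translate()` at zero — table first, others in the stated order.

table();
translate([701, -425, 0]) stool();
translate([1827, 100, 0]) stool();
translate([139, 42, 746]) bookshelf();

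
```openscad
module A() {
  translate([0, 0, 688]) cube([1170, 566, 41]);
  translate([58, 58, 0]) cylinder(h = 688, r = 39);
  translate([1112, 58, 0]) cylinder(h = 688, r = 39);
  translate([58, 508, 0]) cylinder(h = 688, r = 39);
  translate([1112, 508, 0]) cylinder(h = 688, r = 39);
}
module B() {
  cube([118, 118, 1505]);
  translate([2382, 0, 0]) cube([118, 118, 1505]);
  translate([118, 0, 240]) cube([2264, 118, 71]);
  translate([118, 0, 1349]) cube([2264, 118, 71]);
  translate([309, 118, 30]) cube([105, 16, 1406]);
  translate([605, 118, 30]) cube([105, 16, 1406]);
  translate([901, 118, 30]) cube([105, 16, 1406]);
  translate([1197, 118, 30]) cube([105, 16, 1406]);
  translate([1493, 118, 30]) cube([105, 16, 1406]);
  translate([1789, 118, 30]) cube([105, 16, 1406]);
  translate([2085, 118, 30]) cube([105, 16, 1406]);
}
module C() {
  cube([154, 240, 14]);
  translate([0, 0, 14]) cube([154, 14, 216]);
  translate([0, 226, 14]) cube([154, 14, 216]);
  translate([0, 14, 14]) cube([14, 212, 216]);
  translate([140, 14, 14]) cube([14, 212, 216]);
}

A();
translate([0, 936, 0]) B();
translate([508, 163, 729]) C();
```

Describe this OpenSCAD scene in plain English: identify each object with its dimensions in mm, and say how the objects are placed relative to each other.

A is a table with a 1170×566 mm rectangular top, 41 mm thick, top surface at z = 729 mm, supported by four round legs of 78 mm diameter, each leg's bounding box inset 19 mm from the nearest pair of top edges, running from the floor.

B is a fence section. Two 118×118 mm posts, 1505 mm tall, stand on the floor with a clear span of 2264 mm between their inner faces. Two horizontal rails of 118×71 mm section span the gap between the posts with their undersides at z = 240 mm and z = 1349 mm, flush with the posts' −y face. 7 pickets, each 105 mm wide, 16 mm thick and 1406 mm tall, are fixed to the +y face of the rails with their bottoms at z = 30 mm, evenly spaced across the span with equal gaps (rounded down to the nearest mm) at the −x end and between each pair — any rounding remainder accumulates at the +x end.

C is an open storage box with external size 154×240×230 mm and wall thickness 14 mm (the base is also 14 mm thick). The base covers the whole footprint; the four walls stand on the base, with the y-facing walls full-width and the x-facing walls fitting between their inner faces.

The fence section is on the floor beside the table on its +y side. The open box is on top of the table, centred.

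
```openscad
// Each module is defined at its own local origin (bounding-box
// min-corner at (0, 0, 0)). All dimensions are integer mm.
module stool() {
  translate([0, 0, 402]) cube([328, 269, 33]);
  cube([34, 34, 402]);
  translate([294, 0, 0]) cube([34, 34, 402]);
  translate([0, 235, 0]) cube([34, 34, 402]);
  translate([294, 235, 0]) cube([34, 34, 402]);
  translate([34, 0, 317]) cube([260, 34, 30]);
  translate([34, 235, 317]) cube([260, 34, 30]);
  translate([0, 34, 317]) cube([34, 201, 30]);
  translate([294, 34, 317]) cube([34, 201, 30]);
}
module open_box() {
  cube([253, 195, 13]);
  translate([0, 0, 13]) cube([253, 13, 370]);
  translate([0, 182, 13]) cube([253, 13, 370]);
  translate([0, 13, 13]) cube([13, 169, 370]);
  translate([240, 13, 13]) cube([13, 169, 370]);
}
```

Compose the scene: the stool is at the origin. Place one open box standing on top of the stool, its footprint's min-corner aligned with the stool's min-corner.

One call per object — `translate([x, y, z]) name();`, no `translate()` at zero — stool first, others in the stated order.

stool();
translate([0, 0, 435]) open_box();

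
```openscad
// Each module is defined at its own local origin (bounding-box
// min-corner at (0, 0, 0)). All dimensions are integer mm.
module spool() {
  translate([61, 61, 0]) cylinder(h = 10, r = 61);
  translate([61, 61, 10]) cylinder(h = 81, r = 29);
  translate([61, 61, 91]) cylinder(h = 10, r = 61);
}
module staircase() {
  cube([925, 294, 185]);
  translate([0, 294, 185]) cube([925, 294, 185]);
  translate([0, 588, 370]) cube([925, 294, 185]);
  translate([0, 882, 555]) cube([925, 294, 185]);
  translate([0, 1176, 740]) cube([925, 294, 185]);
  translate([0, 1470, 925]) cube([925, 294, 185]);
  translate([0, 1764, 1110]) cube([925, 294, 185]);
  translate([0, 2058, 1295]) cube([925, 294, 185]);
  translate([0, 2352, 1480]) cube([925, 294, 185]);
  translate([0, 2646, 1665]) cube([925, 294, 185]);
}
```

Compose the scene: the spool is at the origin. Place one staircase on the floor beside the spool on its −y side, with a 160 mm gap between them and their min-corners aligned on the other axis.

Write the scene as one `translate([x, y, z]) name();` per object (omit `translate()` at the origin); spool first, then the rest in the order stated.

spool();
translate([0, -3100, 0]) staircase();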